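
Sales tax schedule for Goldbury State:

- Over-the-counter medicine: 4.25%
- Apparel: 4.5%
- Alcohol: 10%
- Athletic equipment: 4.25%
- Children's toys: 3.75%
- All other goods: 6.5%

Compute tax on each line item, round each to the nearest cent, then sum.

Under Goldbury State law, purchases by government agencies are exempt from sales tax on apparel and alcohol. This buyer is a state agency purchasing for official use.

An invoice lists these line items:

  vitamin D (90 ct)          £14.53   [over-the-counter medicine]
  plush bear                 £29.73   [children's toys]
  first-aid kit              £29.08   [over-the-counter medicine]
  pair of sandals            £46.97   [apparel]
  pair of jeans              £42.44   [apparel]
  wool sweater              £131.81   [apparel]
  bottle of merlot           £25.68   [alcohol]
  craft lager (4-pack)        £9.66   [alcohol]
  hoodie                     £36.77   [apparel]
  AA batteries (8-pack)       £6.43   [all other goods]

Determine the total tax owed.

Vitamin D (90 ct) £14.53: over-the-counter medicine → 4.25% → £0.62
Plush bear £29.73: children's toys → 3.75% → £1.11
First-aid kit £29.08: over-the-counter medicine → 4.25% → £1.24
Pair of sandals £46.97: apparel, buyer-exempt → 0% → £0.00
Pair of jeans £42.44: apparel, buyer-exempt → 0% → £0.00
Wool sweater £131.81: apparel, buyer-exempt → 0% → £0.00
Bottle of merlot £25.68: alcohol, buyer-exempt → 0% → £0.00
Craft lager (4-pack) £9.66: alcohol, buyer-exempt → 0% → £0.00
Hoodie £36.77: apparel, buyer-exempt → 0% → £0.00
AA batteries (8-pack) £6.43: all other goods → 6.5% → £0.42
Total tax = £0.62 + £1.11 + £1.24 + £0.42 = £3.39

£3.39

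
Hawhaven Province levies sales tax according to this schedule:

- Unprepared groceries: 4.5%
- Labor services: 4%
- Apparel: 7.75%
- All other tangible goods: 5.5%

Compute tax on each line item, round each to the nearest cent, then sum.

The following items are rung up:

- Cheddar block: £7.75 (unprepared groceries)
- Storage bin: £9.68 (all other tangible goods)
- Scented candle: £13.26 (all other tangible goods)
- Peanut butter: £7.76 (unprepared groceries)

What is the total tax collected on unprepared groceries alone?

£0.70

Cheddar block £7.75: unprepared groceries → 4.5% → £0.35
Peanut butter £7.76: unprepared groceries → 4.5% → £0.35
Tax on unprepared groceries = £0.35 + £0.35 = £0.70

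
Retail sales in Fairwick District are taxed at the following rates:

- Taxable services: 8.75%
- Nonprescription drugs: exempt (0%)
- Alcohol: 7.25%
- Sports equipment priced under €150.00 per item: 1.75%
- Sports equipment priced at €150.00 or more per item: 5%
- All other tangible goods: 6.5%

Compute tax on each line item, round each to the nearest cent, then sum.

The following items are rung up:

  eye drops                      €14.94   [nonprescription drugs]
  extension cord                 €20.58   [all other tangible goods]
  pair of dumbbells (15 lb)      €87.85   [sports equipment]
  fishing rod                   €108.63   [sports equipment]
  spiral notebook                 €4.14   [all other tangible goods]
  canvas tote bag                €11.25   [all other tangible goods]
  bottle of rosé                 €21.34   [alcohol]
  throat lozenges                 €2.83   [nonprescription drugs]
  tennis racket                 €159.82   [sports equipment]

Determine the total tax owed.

Eye drops €14.94: nonprescription drugs → 0% → €0.00
Extension cord €20.58: all other tangible goods → 6.5% → €1.34
Pair of dumbbells (15 lb) €87.85: sports equipment, under €150.00 → 1.75% → €1.54
Fishing rod €108.63: sports equipment, under €150.00 → 1.75% → €1.90
Spiral notebook €4.14: all other tangible goods → 6.5% → €0.27
Canvas tote bag €11.25: all other tangible goods → 6.5% → €0.73
Bottle of rosé €21.34: alcohol → 7.25% → €1.55
Throat lozenges €2.83: nonprescription drugs → 0% → €0.00
Tennis racket €159.82: sports equipment, €150.00 or more → 5% → €7.99
Total tax = €1.34 + €1.54 + €1.90 + €0.27 + €0.73 + €1.55 + €7.99 = €15.32

€15.32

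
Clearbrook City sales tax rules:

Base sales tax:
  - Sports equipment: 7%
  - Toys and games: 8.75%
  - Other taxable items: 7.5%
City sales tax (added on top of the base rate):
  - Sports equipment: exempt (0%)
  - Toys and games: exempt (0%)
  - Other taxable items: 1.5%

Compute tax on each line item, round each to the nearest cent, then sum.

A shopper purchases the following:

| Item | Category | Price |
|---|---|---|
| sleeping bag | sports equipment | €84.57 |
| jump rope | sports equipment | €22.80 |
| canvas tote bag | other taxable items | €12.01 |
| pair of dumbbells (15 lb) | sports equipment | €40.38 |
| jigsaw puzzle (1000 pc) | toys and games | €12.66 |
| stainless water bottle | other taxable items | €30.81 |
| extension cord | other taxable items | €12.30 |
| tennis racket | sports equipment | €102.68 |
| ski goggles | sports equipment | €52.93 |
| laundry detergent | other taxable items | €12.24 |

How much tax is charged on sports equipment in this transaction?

€21.25

Sleeping bag €84.57: sports equipment → 7% + 0% city = 7% → €5.92
Jump rope €22.80: sports equipment → 7% + 0% city = 7% → €1.60
Pair of dumbbells (15 lb) €40.38: sports equipment → 7% + 0% city = 7% → €2.83
Tennis racket €102.68: sports equipment → 7% + 0% city = 7% → €7.19
Ski goggles €52.93: sports equipment → 7% + 0% city = 7% → €3.71
Tax on sports equipment = €5.92 + €1.60 + €2.83 + €7.19 + €3.71 = €21.25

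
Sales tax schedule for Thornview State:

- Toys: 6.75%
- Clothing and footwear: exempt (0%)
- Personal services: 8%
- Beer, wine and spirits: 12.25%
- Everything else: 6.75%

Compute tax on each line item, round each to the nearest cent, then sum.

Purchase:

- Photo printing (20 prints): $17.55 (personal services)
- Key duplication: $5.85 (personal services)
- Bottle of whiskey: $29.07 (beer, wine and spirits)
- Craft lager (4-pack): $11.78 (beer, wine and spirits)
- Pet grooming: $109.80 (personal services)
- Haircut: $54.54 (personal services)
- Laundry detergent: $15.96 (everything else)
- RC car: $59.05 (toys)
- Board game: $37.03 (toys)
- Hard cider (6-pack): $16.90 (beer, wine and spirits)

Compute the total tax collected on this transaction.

$29.65

Photo printing (20 prints) $17.55: personal services → 8% → $1.40
Key duplication $5.85: personal services → 8% → $0.47
Bottle of whiskey $29.07: beer, wine and spirits → 12.25% → $3.56
Craft lager (4-pack) $11.78: beer, wine and spirits → 12.25% → $1.44
Pet grooming $109.80: personal services → 8% → $8.78
Haircut $54.54: personal services → 8% → $4.36
Laundry detergent $15.96: everything else → 6.75% → $1.08
RC car $59.05: toys → 6.75% → $3.99
Board game $37.03: toys → 6.75% → $2.50
Hard cider (6-pack) $16.90: beer, wine and spirits → 12.25% → $2.07
Total tax = $1.40 + $0.47 + $3.56 + $1.44 + $8.78 + $4.36 + $1.08 + $3.99 + $2.50 + $2.07 = $29.65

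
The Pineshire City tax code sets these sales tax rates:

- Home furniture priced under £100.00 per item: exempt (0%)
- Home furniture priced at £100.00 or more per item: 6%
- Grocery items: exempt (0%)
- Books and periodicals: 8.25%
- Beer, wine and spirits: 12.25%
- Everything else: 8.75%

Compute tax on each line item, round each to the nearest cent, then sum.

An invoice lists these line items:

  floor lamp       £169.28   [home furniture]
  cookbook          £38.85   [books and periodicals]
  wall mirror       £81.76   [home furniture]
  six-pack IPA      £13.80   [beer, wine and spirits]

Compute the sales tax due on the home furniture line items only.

£10.16

Floor lamp £169.28: home furniture, £100.00 or more → 6% → £10.16
Wall mirror £81.76: home furniture, under £100.00 → 0% → £0.00
Tax on home furniture = £10.16 + £0.00 = £10.16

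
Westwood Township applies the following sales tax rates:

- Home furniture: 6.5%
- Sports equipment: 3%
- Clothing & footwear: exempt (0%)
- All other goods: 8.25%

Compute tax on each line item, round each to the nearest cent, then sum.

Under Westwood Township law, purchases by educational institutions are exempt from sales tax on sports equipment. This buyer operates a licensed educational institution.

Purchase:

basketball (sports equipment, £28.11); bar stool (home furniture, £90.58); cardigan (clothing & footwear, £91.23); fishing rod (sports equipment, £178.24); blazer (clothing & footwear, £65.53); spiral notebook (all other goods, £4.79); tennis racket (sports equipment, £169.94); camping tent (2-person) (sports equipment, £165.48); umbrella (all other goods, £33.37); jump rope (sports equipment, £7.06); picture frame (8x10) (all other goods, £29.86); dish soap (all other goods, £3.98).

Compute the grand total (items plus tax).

£880.00

Basketball £28.11: sports equipment, buyer-exempt → 0% → £0.00
Bar stool £90.58: home furniture → 6.5% → £5.89
Cardigan £91.23: clothing & footwear → 0% → £0.00
Fishing rod £178.24: sports equipment, buyer-exempt → 0% → £0.00
Blazer £65.53: clothing & footwear → 0% → £0.00
Spiral notebook £4.79: all other goods → 8.25% → £0.40
Tennis racket £169.94: sports equipment, buyer-exempt → 0% → £0.00
Camping tent (2-person) £165.48: sports equipment, buyer-exempt → 0% → £0.00
Umbrella £33.37: all other goods → 8.25% → £2.75
Jump rope £7.06: sports equipment, buyer-exempt → 0% → £0.00
Picture frame (8x10) £29.86: all other goods → 8.25% → £2.46
Dish soap £3.98: all other goods → 8.25% → £0.33
Subtotal = £868.17; tax = £11.83; total due = £880.00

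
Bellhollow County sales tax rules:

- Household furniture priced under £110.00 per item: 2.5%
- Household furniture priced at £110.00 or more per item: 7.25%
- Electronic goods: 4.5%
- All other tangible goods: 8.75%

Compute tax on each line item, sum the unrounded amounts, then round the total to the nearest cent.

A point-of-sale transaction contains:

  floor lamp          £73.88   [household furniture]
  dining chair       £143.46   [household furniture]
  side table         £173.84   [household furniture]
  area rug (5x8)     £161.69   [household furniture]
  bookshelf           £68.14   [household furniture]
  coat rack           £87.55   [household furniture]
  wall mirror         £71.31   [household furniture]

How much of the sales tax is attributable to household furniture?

£42.25

Floor lamp £73.88: household furniture, under £110.00 → 2.5% → £1.847
Dining chair £143.46: household furniture, £110.00 or more → 7.25% → £10.40085
Side table £173.84: household furniture, £110.00 or more → 7.25% → £12.6034
Area rug (5x8) £161.69: household furniture, £110.00 or more → 7.25% → £11.722525
Bookshelf £68.14: household furniture, under £110.00 → 2.5% → £1.7035
Coat rack £87.55: household furniture, under £110.00 → 2.5% → £2.18875
Wall mirror £71.31: household furniture, under £110.00 → 2.5% → £1.78275
Tax on household furniture: unrounded sum = £42.248775 → £42.25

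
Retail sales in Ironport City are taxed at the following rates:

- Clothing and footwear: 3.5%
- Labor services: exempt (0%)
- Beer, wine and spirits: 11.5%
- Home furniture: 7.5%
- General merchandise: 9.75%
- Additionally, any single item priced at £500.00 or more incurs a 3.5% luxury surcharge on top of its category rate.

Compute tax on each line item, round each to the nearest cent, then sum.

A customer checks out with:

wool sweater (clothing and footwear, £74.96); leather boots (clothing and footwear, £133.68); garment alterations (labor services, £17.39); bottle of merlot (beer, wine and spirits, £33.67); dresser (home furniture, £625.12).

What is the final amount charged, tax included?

£964.75

Wool sweater £74.96: clothing and footwear → 3.5% → £2.62
Leather boots £133.68: clothing and footwear → 3.5% → £4.68
Garment alterations £17.39: labor services → 0% → £0.00
Bottle of merlot £33.67: beer, wine and spirits → 11.5% → £3.87
Dresser £625.12: home furniture → 7.5% + 3.5% surcharge = 11% → £68.76
Subtotal = £884.82; tax = £79.93; total due = £964.75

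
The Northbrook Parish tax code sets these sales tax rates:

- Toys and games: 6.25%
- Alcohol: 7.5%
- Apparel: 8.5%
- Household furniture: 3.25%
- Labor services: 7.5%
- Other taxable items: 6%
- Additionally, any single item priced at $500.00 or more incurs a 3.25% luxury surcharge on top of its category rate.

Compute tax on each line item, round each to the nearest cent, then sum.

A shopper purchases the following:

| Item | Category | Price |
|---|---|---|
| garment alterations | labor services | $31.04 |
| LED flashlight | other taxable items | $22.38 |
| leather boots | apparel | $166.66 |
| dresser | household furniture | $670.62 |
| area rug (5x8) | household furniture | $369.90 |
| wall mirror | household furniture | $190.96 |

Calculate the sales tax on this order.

Garment alterations $31.04: labor services → 7.5% → $2.33
LED flashlight $22.38: other taxable items → 6% → $1.34
Leather boots $166.66: apparel → 8.5% → $14.17
Dresser $670.62: household furniture → 3.25% + 3.25% surcharge = 6.5% → $43.59
Area rug (5x8) $369.90: household furniture → 3.25% → $12.02
Wall mirror $190.96: household furniture → 3.25% → $6.21
Total tax = $2.33 + $1.34 + $14.17 + $43.59 + $12.02 + $6.21 = $79.66

$79.66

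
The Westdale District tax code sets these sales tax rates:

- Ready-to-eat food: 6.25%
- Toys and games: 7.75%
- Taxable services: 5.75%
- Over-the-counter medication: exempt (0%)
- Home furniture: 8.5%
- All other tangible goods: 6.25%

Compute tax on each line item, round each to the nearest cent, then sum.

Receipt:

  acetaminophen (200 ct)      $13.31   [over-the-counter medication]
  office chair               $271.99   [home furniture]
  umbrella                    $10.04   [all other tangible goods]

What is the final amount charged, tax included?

$319.09

Acetaminophen (200 ct) $13.31: over-the-counter medication → 0% → $0.00
Office chair $271.99: home furniture → 8.5% → $23.12
Umbrella $10.04: all other tangible goods → 6.25% → $0.63
Subtotal = $295.34; tax = $23.75; total due = $319.09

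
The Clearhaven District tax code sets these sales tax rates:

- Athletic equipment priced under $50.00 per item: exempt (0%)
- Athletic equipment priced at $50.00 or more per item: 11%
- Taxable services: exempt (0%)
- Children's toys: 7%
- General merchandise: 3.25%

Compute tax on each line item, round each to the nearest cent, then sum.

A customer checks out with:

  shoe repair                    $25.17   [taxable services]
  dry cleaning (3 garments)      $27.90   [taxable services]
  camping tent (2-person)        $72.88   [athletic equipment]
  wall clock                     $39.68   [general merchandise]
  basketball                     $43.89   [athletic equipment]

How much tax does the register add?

$9.31

Shoe repair $25.17: taxable services → 0% → $0.00
Dry cleaning (3 garments) $27.90: taxable services → 0% → $0.00
Camping tent (2-person) $72.88: athletic equipment, $50.00 or more → 11% → $8.02
Wall clock $39.68: general merchandise → 3.25% → $1.29
Basketball $43.89: athletic equipment, under $50.00 → 0% → $0.00
Total tax = $8.02 + $1.29 = $9.31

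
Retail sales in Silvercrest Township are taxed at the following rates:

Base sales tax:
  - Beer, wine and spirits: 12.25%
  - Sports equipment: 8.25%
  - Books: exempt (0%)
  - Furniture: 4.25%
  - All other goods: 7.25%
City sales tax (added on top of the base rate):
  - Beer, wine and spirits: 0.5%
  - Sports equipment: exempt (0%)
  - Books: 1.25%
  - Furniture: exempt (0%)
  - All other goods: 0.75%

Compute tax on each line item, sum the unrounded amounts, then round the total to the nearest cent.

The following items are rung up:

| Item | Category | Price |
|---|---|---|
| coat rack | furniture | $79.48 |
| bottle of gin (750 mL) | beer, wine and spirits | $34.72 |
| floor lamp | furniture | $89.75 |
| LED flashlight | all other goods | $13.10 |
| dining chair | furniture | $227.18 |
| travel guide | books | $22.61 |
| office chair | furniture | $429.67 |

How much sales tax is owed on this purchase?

Coat rack $79.48: furniture → 4.25% + 0% city = 4.25% → $3.3779
Bottle of gin (750 mL) $34.72: beer, wine and spirits → 12.25% + 0.5% city = 12.75% → $4.4268
Floor lamp $89.75: furniture → 4.25% + 0% city = 4.25% → $3.814375
LED flashlight $13.10: all other goods → 7.25% + 0.75% city = 8% → $1.048
Dining chair $227.18: furniture → 4.25% + 0% city = 4.25% → $9.65515
Travel guide $22.61: books → 0% + 1.25% city = 1.25% → $0.282625
Office chair $429.67: furniture → 4.25% + 0% city = 4.25% → $18.260975
Unrounded tax sum = $40.865825 → $40.87

$40.87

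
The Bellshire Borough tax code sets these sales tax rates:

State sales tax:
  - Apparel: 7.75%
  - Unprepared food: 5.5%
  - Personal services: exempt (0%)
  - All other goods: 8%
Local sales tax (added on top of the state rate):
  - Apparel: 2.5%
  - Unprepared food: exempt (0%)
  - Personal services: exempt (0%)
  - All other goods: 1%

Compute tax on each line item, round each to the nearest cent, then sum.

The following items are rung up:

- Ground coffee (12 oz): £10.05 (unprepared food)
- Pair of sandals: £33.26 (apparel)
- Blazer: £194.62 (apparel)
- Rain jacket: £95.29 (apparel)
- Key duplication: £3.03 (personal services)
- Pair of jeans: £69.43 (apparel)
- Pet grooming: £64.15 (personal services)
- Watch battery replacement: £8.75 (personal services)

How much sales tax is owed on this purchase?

Ground coffee (12 oz) £10.05: unprepared food → 5.5% + 0% local = 5.5% → £0.55
Pair of sandals £33.26: apparel → 7.75% + 2.5% local = 10.25% → £3.41
Blazer £194.62: apparel → 7.75% + 2.5% local = 10.25% → £19.95
Rain jacket £95.29: apparel → 7.75% + 2.5% local = 10.25% → £9.77
Key duplication £3.03: personal services → 0% + 0% local = 0% → £0.00
Pair of jeans £69.43: apparel → 7.75% + 2.5% local = 10.25% → £7.12
Pet grooming £64.15: personal services → 0% + 0% local = 0% → £0.00
Watch battery replacement £8.75: personal services → 0% + 0% local = 0% → £0.00
Total tax = £0.55 + £3.41 + £19.95 + £9.77 + £7.12 = £40.80

£40.80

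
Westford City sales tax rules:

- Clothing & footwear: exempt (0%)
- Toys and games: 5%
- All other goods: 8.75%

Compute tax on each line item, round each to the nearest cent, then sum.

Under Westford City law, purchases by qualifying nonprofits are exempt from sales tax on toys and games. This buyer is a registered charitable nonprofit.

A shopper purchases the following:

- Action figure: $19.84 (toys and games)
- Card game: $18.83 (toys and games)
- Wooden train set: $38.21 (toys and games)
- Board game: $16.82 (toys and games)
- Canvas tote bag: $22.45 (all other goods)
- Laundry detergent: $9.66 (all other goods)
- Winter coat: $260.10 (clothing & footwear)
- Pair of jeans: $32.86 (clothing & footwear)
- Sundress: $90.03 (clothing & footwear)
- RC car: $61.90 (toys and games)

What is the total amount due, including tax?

$573.51

Action figure $19.84: toys and games, buyer-exempt → 0% → $0.00
Card game $18.83: toys and games, buyer-exempt → 0% → $0.00
Wooden train set $38.21: toys and games, buyer-exempt → 0% → $0.00
Board game $16.82: toys and games, buyer-exempt → 0% → $0.00
Canvas tote bag $22.45: all other goods → 8.75% → $1.96
Laundry detergent $9.66: all other goods → 8.75% → $0.85
Winter coat $260.10: clothing & footwear → 0% → $0.00
Pair of jeans $32.86: clothing & footwear → 0% → $0.00
Sundress $90.03: clothing & footwear → 0% → $0.00
RC car $61.90: toys and games, buyer-exempt → 0% → $0.00
Subtotal = $570.70; tax = $2.81; total due = $573.51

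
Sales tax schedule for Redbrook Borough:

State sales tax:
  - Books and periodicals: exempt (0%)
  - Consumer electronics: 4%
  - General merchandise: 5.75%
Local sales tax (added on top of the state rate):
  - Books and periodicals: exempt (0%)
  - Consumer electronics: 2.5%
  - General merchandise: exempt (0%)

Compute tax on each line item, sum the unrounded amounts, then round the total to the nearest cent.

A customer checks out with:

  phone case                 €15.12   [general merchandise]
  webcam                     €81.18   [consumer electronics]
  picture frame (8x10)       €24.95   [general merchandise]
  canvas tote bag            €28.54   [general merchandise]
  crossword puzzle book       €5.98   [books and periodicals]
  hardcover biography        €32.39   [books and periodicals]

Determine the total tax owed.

€9.22

Phone case €15.12: general merchandise → 5.75% + 0% local = 5.75% → €0.8694
Webcam €81.18: consumer electronics → 4% + 2.5% local = 6.5% → €5.2767
Picture frame (8x10) €24.95: general merchandise → 5.75% + 0% local = 5.75% → €1.434625
Canvas tote bag €28.54: general merchandise → 5.75% + 0% local = 5.75% → €1.64105
Crossword puzzle book €5.98: books and periodicals → 0% + 0% local = 0% → €0.00
Hardcover biography €32.39: books and periodicals → 0% + 0% local = 0% → €0.00
Unrounded tax sum = €9.221775 → €9.22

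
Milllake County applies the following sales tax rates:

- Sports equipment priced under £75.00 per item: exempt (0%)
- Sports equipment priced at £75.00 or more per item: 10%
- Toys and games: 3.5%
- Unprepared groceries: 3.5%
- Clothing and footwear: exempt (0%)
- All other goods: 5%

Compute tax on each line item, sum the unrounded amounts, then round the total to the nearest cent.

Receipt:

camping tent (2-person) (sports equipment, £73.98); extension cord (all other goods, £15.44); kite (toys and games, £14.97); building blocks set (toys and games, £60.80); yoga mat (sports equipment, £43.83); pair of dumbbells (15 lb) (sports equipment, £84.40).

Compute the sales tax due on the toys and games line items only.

£2.65

Kite £14.97: toys and games → 3.5% → £0.52395
Building blocks set £60.80: toys and games → 3.5% → £2.128
Tax on toys and games: unrounded sum = £2.65195 → £2.65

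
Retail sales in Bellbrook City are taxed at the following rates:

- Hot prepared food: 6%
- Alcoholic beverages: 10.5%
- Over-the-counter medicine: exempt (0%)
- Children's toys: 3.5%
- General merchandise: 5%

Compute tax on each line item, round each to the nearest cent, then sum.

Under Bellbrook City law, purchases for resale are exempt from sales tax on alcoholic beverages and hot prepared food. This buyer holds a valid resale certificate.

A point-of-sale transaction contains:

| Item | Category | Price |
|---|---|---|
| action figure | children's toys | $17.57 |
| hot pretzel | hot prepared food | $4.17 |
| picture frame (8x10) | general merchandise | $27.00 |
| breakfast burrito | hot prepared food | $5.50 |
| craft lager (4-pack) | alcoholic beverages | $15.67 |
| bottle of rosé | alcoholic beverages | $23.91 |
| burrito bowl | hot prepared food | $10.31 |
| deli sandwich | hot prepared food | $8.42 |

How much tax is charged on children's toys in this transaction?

$0.61

Action figure $17.57: children's toys → 3.5% → $0.61
Tax on children's toys = $0.61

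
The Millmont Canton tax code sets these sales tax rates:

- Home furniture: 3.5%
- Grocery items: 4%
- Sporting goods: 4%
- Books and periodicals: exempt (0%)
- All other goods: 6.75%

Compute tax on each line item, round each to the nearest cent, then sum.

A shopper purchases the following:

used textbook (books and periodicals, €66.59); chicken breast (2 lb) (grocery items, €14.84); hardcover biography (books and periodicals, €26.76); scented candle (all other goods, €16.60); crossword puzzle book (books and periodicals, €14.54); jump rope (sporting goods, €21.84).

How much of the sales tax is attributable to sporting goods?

Jump rope €21.84: sporting goods → 4% → €0.87
Tax on sporting goods = €0.87

€0.87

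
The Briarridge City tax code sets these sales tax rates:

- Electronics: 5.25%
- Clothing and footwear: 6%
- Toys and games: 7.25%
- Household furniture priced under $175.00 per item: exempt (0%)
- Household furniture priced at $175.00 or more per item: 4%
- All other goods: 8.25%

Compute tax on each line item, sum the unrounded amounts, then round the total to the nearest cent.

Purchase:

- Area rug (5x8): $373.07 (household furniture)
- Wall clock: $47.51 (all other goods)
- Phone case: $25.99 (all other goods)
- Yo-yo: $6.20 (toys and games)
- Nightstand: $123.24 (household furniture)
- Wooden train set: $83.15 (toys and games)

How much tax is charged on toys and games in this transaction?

Yo-yo $6.20: toys and games → 7.25% → $0.4495
Wooden train set $83.15: toys and games → 7.25% → $6.028375
Tax on toys and games: unrounded sum = $6.477875 → $6.48

$6.48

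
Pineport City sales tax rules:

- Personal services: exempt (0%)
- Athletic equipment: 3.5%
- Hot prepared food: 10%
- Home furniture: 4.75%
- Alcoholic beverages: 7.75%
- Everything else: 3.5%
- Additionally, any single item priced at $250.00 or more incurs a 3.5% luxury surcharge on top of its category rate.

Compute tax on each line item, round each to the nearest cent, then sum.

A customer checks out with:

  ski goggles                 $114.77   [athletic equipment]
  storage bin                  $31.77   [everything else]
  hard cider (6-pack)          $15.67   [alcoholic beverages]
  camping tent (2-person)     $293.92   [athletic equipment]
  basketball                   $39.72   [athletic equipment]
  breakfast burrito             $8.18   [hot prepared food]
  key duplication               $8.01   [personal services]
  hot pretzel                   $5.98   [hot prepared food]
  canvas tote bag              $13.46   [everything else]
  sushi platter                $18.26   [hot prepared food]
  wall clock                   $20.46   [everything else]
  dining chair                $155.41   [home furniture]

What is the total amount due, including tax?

$765.73

Ski goggles $114.77: athletic equipment → 3.5% → $4.02
Storage bin $31.77: everything else → 3.5% → $1.11
Hard cider (6-pack) $15.67: alcoholic beverages → 7.75% → $1.21
Camping tent (2-person) $293.92: athletic equipment → 3.5% + 3.5% surcharge = 7% → $20.57
Basketball $39.72: athletic equipment → 3.5% → $1.39
Breakfast burrito $8.18: hot prepared food → 10% → $0.82
Key duplication $8.01: personal services → 0% → $0.00
Hot pretzel $5.98: hot prepared food → 10% → $0.60
Canvas tote bag $13.46: everything else → 3.5% → $0.47
Sushi platter $18.26: hot prepared food → 10% → $1.83
Wall clock $20.46: everything else → 3.5% → $0.72
Dining chair $155.41: home furniture → 4.75% → $7.38
Subtotal = $725.61; tax = $40.12; total due = $765.73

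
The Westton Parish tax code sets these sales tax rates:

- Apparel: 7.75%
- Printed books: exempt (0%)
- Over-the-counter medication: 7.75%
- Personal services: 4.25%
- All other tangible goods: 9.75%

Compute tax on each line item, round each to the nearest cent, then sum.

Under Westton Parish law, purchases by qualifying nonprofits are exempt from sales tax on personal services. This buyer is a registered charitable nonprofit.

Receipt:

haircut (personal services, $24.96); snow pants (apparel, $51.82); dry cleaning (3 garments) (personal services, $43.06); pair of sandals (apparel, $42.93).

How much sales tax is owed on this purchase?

Haircut $24.96: personal services, buyer-exempt → 0% → $0.00
Snow pants $51.82: apparel → 7.75% → $4.02
Dry cleaning (3 garments) $43.06: personal services, buyer-exempt → 0% → $0.00
Pair of sandals $42.93: apparel → 7.75% → $3.33
Total tax = $4.02 + $3.33 = $7.35

$7.35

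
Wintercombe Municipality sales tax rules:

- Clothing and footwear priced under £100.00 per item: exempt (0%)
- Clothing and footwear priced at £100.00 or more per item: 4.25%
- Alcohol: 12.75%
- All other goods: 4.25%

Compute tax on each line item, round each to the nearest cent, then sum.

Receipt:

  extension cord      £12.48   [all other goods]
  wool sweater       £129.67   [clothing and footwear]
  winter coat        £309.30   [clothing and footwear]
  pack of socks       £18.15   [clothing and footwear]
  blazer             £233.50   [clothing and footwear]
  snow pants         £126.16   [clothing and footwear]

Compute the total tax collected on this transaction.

£34.47

Extension cord £12.48: all other goods → 4.25% → £0.53
Wool sweater £129.67: clothing and footwear, £100.00 or more → 4.25% → £5.51
Winter coat £309.30: clothing and footwear, £100.00 or more → 4.25% → £13.15
Pack of socks £18.15: clothing and footwear, under £100.00 → 0% → £0.00
Blazer £233.50: clothing and footwear, £100.00 or more → 4.25% → £9.92
Snow pants £126.16: clothing and footwear, £100.00 or more → 4.25% → £5.36
Total tax = £0.53 + £5.51 + £13.15 + £9.92 + £5.36 = £34.47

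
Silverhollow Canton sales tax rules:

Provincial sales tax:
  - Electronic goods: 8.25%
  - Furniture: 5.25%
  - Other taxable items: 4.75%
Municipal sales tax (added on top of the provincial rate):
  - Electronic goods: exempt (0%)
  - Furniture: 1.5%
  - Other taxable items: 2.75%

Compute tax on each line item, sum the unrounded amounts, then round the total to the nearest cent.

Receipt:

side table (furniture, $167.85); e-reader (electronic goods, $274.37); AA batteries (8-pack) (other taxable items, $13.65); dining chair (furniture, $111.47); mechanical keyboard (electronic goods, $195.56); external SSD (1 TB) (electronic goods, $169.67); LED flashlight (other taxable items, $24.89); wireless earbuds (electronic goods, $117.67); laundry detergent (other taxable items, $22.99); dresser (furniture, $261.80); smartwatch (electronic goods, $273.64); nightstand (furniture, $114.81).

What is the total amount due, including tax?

$1882.31

Side table $167.85: furniture → 5.25% + 1.5% municipal = 6.75% → $11.329875
E-reader $274.37: electronic goods → 8.25% + 0% municipal = 8.25% → $22.635525
AA batteries (8-pack) $13.65: other taxable items → 4.75% + 2.75% municipal = 7.5% → $1.02375
Dining chair $111.47: furniture → 5.25% + 1.5% municipal = 6.75% → $7.524225
Mechanical keyboard $195.56: electronic goods → 8.25% + 0% municipal = 8.25% → $16.1337
External SSD (1 TB) $169.67: electronic goods → 8.25% + 0% municipal = 8.25% → $13.997775
LED flashlight $24.89: other taxable items → 4.75% + 2.75% municipal = 7.5% → $1.86675
Wireless earbuds $117.67: electronic goods → 8.25% + 0% municipal = 8.25% → $9.707775
Laundry detergent $22.99: other taxable items → 4.75% + 2.75% municipal = 7.5% → $1.72425
Dresser $261.80: furniture → 5.25% + 1.5% municipal = 6.75% → $17.6715
Smartwatch $273.64: electronic goods → 8.25% + 0% municipal = 8.25% → $22.5753
Nightstand $114.81: furniture → 5.25% + 1.5% municipal = 6.75% → $7.749675
Subtotal = $1748.37; unrounded tax = $133.9401 → $133.94; total due = $1882.31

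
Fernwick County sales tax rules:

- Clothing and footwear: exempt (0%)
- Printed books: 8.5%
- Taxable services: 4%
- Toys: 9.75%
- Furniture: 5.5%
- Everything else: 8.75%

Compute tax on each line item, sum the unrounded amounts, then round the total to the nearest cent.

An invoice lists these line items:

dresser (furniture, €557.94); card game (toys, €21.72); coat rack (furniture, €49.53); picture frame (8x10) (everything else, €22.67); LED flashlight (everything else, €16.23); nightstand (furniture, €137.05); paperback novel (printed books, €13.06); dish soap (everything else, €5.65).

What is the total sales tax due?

€48.07

Dresser €557.94: furniture → 5.5% → €30.6867
Card game €21.72: toys → 9.75% → €2.1177
Coat rack €49.53: furniture → 5.5% → €2.72415
Picture frame (8x10) €22.67: everything else → 8.75% → €1.983625
LED flashlight €16.23: everything else → 8.75% → €1.420125
Nightstand €137.05: furniture → 5.5% → €7.53775
Paperback novel €13.06: printed books → 8.5% → €1.1101
Dish soap €5.65: everything else → 8.75% → €0.494375
Unrounded tax sum = €48.074525 → €48.07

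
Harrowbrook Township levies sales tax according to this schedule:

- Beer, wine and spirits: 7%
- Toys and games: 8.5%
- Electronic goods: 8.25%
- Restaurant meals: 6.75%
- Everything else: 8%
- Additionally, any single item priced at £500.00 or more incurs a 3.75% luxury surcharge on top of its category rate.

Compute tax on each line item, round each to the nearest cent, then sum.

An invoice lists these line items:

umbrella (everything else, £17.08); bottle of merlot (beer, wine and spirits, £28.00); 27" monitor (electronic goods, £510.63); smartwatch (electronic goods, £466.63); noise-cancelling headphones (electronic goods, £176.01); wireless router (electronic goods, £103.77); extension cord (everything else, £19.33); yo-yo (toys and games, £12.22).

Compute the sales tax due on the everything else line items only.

£2.92

Umbrella £17.08: everything else → 8% → £1.37
Extension cord £19.33: everything else → 8% → £1.55
Tax on everything else = £1.37 + £1.55 = £2.92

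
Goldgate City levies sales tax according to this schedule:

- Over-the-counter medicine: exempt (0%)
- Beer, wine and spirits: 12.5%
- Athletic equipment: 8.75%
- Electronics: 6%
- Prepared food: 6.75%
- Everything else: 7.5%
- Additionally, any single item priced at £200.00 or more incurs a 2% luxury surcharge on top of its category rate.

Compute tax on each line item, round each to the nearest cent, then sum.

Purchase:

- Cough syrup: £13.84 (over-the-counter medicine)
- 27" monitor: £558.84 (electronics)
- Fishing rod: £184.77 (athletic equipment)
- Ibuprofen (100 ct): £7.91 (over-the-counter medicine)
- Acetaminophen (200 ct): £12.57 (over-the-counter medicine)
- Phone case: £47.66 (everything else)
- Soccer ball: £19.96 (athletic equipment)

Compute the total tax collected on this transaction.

£66.20

Cough syrup £13.84: over-the-counter medicine → 0% → £0.00
27" monitor £558.84: electronics → 6% + 2% surcharge = 8% → £44.71
Fishing rod £184.77: athletic equipment → 8.75% → £16.17
Ibuprofen (100 ct) £7.91: over-the-counter medicine → 0% → £0.00
Acetaminophen (200 ct) £12.57: over-the-counter medicine → 0% → £0.00
Phone case £47.66: everything else → 7.5% → £3.57
Soccer ball £19.96: athletic equipment → 8.75% → £1.75
Total tax = £44.71 + £16.17 + £3.57 + £1.75 = £66.20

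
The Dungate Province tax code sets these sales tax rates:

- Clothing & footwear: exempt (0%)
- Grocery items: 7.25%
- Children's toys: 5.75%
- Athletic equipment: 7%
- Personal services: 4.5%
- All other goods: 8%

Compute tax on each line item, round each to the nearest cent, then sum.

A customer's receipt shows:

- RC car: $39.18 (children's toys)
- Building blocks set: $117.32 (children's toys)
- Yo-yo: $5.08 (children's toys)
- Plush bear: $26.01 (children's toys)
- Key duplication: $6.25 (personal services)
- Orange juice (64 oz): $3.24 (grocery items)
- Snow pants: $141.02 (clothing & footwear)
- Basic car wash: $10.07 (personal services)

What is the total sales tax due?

$11.75

RC car $39.18: children's toys → 5.75% → $2.25
Building blocks set $117.32: children's toys → 5.75% → $6.75
Yo-yo $5.08: children's toys → 5.75% → $0.29
Plush bear $26.01: children's toys → 5.75% → $1.50
Key duplication $6.25: personal services → 4.5% → $0.28
Orange juice (64 oz) $3.24: grocery items → 7.25% → $0.23
Snow pants $141.02: clothing & footwear → 0% → $0.00
Basic car wash $10.07: personal services → 4.5% → $0.45
Total tax = $2.25 + $6.75 + $0.29 + $1.50 + $0.28 + $0.23 + $0.45 = $11.75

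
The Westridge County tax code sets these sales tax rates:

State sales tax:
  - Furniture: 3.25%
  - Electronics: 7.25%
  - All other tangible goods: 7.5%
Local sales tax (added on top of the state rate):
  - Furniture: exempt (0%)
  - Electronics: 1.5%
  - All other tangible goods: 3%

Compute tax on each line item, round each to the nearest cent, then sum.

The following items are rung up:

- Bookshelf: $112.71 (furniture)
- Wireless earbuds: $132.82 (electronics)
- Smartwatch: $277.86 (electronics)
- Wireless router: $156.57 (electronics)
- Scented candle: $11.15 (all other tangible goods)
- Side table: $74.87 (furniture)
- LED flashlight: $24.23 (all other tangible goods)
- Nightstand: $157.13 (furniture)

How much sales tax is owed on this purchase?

Bookshelf $112.71: furniture → 3.25% + 0% local = 3.25% → $3.66
Wireless earbuds $132.82: electronics → 7.25% + 1.5% local = 8.75% → $11.62
Smartwatch $277.86: electronics → 7.25% + 1.5% local = 8.75% → $24.31
Wireless router $156.57: electronics → 7.25% + 1.5% local = 8.75% → $13.70
Scented candle $11.15: all other tangible goods → 7.5% + 3% local = 10.5% → $1.17
Side table $74.87: furniture → 3.25% + 0% local = 3.25% → $2.43
LED flashlight $24.23: all other tangible goods → 7.5% + 3% local = 10.5% → $2.54
Nightstand $157.13: furniture → 3.25% + 0% local = 3.25% → $5.11
Total tax = $3.66 + $11.62 + $24.31 + $13.70 + $1.17 + $2.43 + $2.54 + $5.11 = $64.54

$64.54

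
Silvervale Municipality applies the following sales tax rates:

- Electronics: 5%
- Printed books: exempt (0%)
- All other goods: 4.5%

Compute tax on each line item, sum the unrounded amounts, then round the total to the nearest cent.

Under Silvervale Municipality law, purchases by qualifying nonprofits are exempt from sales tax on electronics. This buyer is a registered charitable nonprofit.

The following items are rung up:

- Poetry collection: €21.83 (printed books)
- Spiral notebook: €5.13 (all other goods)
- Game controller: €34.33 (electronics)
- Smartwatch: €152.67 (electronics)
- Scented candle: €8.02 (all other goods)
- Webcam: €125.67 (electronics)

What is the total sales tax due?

€0.59

Poetry collection €21.83: printed books → 0% → €0.00
Spiral notebook €5.13: all other goods → 4.5% → €0.23085
Game controller €34.33: electronics, buyer-exempt → 0% → €0.00
Smartwatch €152.67: electronics, buyer-exempt → 0% → €0.00
Scented candle €8.02: all other goods → 4.5% → €0.3609
Webcam €125.67: electronics, buyer-exempt → 0% → €0.00
Unrounded tax sum = €0.59175 → €0.59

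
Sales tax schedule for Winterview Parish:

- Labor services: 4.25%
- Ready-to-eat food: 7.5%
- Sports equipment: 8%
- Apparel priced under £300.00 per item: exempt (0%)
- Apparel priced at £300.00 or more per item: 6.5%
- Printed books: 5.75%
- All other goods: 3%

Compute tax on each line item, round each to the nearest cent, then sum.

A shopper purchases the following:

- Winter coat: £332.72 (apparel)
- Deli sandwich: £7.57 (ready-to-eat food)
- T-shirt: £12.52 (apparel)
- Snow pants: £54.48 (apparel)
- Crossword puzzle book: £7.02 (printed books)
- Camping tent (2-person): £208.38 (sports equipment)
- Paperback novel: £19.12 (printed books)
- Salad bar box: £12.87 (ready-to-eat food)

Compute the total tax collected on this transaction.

£41.34

Winter coat £332.72: apparel, £300.00 or more → 6.5% → £21.63
Deli sandwich £7.57: ready-to-eat food → 7.5% → £0.57
T-shirt £12.52: apparel, under £300.00 → 0% → £0.00
Snow pants £54.48: apparel, under £300.00 → 0% → £0.00
Crossword puzzle book £7.02: printed books → 5.75% → £0.40
Camping tent (2-person) £208.38: sports equipment → 8% → £16.67
Paperback novel £19.12: printed books → 5.75% → £1.10
Salad bar box £12.87: ready-to-eat food → 7.5% → £0.97
Total tax = £21.63 + £0.57 + £0.40 + £16.67 + £1.10 + £0.97 = £41.34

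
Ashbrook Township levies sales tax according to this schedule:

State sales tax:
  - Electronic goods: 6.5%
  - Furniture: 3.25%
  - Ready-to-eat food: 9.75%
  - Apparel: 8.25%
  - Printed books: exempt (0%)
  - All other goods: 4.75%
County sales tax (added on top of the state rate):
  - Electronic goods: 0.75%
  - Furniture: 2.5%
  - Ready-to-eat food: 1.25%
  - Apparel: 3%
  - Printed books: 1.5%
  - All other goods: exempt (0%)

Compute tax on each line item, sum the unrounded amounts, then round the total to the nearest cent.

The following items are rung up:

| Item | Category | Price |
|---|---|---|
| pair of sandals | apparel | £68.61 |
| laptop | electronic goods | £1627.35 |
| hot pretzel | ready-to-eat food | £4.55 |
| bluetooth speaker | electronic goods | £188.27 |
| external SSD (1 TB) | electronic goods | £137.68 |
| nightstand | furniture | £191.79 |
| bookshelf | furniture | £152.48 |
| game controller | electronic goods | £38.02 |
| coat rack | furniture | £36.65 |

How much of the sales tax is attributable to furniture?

Nightstand £191.79: furniture → 3.25% + 2.5% county = 5.75% → £11.027925
Bookshelf £152.48: furniture → 3.25% + 2.5% county = 5.75% → £8.7676
Coat rack £36.65: furniture → 3.25% + 2.5% county = 5.75% → £2.107375
Tax on furniture: unrounded sum = £21.9029 → £21.90

£21.90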